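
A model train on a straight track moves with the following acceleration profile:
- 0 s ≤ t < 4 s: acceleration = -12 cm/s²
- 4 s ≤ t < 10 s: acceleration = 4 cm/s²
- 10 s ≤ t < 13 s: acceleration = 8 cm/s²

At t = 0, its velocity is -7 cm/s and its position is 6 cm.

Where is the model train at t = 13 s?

-433 cm

On each constant-a segment, Δv = aΔt and Δx = v₀Δt + ½aΔt²; chain segment to segment.
0–4 s: v starts -7 cm/s; Δx = -7·4 + ½·-12·4² = -124 cm; v ends -55 cm/s.
4–10 s: v starts -55 cm/s; Δx = -55·6 + ½·4·6² = -258 cm; v ends -31 cm/s.
10–13 s: v starts -31 cm/s; Δx = -31·3 + ½·8·3² = -57 cm; v ends -7 cm/s.
x(13) = 6 + Σ Δx = -433 cm.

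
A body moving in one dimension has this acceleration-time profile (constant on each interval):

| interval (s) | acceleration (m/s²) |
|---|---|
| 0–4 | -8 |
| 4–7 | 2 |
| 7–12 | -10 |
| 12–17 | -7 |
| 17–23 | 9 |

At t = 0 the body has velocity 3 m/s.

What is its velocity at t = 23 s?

-54 m/s

Δv equals the area under the a-t graph; then v = v₀ + Δv.
0–4 s: -8 × 4 = -32 m/s
4–7 s: 2 × 3 = 6 m/s
7–12 s: -10 × 5 = -50 m/s
12–17 s: -7 × 5 = -35 m/s
17–23 s: 9 × 6 = 54 m/s
Δv = -57 m/s, so v(23) = 3 + (-57) = -54 m/s.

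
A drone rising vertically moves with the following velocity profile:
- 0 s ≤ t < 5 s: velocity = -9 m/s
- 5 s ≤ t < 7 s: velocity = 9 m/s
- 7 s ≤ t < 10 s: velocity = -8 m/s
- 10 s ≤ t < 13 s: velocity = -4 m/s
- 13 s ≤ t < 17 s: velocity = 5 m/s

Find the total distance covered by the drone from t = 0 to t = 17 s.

119 m

Distance (not displacement) is the total path length: add the absolute areas under v-t.
0–5 s: |-9| × 5 = 45 m
5–7 s: |9| × 2 = 18 m
7–10 s: |-8| × 3 = 24 m
10–13 s: |-4| × 3 = 12 m
13–17 s: |5| × 4 = 20 m
Total distance = 119 m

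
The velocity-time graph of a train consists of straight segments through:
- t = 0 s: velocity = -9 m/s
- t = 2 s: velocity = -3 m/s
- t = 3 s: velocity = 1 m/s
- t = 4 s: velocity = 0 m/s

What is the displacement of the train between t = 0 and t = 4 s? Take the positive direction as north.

-12.5 m

Net displacement equals the area under the velocity-time graph (areas below the axis count negative).
0–2 s: ½(-9 + -3)(2) = -12 m
2–3 s: ½(-3 + 1)(1) = -1 m
3–4 s: ½(1 + 0)(1) = 0.5 m
Net displacement = -12.5 m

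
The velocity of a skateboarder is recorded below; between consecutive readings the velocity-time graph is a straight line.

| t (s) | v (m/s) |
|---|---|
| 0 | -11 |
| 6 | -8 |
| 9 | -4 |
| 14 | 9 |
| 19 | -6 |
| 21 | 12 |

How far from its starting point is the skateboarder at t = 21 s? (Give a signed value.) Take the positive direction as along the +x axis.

Net displacement equals the area under the velocity-time graph (areas below the axis count negative).
0–6 s: ½(-11 + -8)(6) = -57 m
6–9 s: ½(-8 + -4)(3) = -18 m
9–14 s: ½(-4 + 9)(5) = 12.5 m
14–19 s: ½(9 + -6)(5) = 7.5 m
19–21 s: ½(-6 + 12)(2) = 6 m
Net displacement = -49 m

-49 m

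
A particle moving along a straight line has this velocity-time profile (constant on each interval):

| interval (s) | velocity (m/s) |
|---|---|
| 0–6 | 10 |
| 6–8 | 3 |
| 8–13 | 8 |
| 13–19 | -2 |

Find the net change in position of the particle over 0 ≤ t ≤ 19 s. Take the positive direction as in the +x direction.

94 m

Net displacement equals the area under the velocity-time graph (areas below the axis count negative).
0–6 s: 10 × 6 = 60 m
6–8 s: 3 × 2 = 6 m
8–13 s: 8 × 5 = 40 m
13–19 s: -2 × 6 = -12 m
Net displacement = 94 m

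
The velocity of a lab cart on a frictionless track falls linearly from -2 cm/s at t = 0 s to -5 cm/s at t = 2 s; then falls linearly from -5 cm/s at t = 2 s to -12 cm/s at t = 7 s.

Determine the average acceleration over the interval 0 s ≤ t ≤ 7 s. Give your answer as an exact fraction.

-10/7 cm/s²

Average acceleration = Δv/Δt = (-12 − -2)/(7 − 0) = -10/7 cm/s².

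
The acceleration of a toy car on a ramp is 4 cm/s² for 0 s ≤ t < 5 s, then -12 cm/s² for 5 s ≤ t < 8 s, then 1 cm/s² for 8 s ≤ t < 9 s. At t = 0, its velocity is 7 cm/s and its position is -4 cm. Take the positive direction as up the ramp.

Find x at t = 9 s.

99.5 cm

On each constant-a segment, Δv = aΔt and Δx = v₀Δt + ½aΔt²; chain segment to segment.
0–5 s: v starts 7 cm/s; Δx = 7·5 + ½·4·5² = 85 cm; v ends 27 cm/s.
5–8 s: v starts 27 cm/s; Δx = 27·3 + ½·-12·3² = 27 cm; v ends -9 cm/s.
8–9 s: v starts -9 cm/s; Δx = -9·1 + ½·1·1² = -8.5 cm; v ends -8 cm/s.
x(9) = -4 + Σ Δx = 99.5 cm.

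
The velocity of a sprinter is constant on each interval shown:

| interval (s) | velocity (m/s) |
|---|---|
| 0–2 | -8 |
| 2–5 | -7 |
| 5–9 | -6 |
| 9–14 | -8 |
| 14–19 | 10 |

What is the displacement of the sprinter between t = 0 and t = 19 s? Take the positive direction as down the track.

Net displacement equals the area under the velocity-time graph (areas below the axis count negative).
0–2 s: -8 × 2 = -16 m
2–5 s: -7 × 3 = -21 m
5–9 s: -6 × 4 = -24 m
9–14 s: -8 × 5 = -40 m
14–19 s: 10 × 5 = 50 m
Net displacement = -51 m

-51 m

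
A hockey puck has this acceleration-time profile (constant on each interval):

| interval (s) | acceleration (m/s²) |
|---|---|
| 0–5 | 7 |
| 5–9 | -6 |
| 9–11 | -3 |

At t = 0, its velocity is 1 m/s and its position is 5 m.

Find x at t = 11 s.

On each constant-a segment, Δv = aΔt and Δx = v₀Δt + ½aΔt²; chain segment to segment.
0–5 s: v starts 1 m/s; Δx = 1·5 + ½·7·5² = 92.5 m; v ends 36 m/s.
5–9 s: v starts 36 m/s; Δx = 36·4 + ½·-6·4² = 96 m; v ends 12 m/s.
9–11 s: v starts 12 m/s; Δx = 12·2 + ½·-3·2² = 18 m; v ends 6 m/s.
x(11) = 5 + Σ Δx = 211.5 m.

211.5 m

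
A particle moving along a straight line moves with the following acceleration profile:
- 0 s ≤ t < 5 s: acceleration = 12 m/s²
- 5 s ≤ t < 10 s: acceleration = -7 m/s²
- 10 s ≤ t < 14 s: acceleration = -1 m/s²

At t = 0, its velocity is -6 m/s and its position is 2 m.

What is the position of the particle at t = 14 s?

On each constant-a segment, Δv = aΔt and Δx = v₀Δt + ½aΔt²; chain segment to segment.
0–5 s: v starts -6 m/s; Δx = -6·5 + ½·12·5² = 120 m; v ends 54 m/s.
5–10 s: v starts 54 m/s; Δx = 54·5 + ½·-7·5² = 182.5 m; v ends 19 m/s.
10–14 s: v starts 19 m/s; Δx = 19·4 + ½·-1·4² = 68 m; v ends 15 m/s.
x(14) = 2 + Σ Δx = 372.5 m.

372.5 m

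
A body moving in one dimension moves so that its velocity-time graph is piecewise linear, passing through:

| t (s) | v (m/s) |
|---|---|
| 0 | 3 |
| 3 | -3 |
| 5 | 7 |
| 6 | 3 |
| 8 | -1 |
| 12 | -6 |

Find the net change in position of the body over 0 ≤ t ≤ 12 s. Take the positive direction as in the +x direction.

-3 m

Net displacement equals the area under the velocity-time graph (areas below the axis count negative).
0–3 s: ½(3 + -3)(3) = 0 m
3–5 s: ½(-3 + 7)(2) = 4 m
5–6 s: ½(7 + 3)(1) = 5 m
6–8 s: ½(3 + -1)(2) = 2 m
8–12 s: ½(-1 + -6)(4) = -14 m
Net displacement = -3 m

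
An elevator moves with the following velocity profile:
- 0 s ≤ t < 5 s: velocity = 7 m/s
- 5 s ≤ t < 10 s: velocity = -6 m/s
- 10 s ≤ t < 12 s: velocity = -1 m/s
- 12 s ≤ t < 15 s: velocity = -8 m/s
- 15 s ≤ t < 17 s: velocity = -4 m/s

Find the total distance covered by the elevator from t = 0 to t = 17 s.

99 m

Total distance travelled is ∫|v| dt — sum the magnitudes of each area piece.
0–5 s: |7| × 5 = 35 m
5–10 s: |-6| × 5 = 30 m
10–12 s: |-1| × 2 = 2 m
12–15 s: |-8| × 3 = 24 m
15–17 s: |-4| × 2 = 8 m
Total distance = 99 m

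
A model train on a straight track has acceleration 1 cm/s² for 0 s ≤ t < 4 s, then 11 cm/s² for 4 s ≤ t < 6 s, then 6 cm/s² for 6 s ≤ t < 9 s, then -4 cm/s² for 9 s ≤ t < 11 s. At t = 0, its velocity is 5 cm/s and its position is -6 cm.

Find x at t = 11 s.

272 cm

On each constant-a segment, Δv = aΔt and Δx = v₀Δt + ½aΔt²; chain segment to segment.
0–4 s: v starts 5 cm/s; Δx = 5·4 + ½·1·4² = 28 cm; v ends 9 cm/s.
4–6 s: v starts 9 cm/s; Δx = 9·2 + ½·11·2² = 40 cm; v ends 31 cm/s.
6–9 s: v starts 31 cm/s; Δx = 31·3 + ½·6·3² = 120 cm; v ends 49 cm/s.
9–11 s: v starts 49 cm/s; Δx = 49·2 + ½·-4·2² = 90 cm; v ends 41 cm/s.
x(11) = -6 + Σ Δx = 272 cm.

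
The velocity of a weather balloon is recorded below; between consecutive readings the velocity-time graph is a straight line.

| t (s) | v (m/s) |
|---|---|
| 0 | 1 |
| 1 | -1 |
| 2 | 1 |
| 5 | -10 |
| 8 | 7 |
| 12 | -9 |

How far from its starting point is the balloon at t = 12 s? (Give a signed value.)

Displacement is the signed area under the v-t curve.
0–1 s: ½(1 + -1)(1) = 0 m
1–2 s: ½(-1 + 1)(1) = 0 m
2–5 s: ½(1 + -10)(3) = -13.5 m
5–8 s: ½(-10 + 7)(3) = -4.5 m
8–12 s: ½(7 + -9)(4) = -4 m
Net displacement = -22 m

-22 m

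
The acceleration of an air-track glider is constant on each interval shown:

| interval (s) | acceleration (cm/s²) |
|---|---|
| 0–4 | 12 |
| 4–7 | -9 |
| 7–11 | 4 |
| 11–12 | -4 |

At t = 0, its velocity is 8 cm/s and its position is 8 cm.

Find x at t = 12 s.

454.5 cm

On each constant-a segment, Δv = aΔt and Δx = v₀Δt + ½aΔt²; chain segment to segment.
0–4 s: v starts 8 cm/s; Δx = 8·4 + ½·12·4² = 128 cm; v ends 56 cm/s.
4–7 s: v starts 56 cm/s; Δx = 56·3 + ½·-9·3² = 127.5 cm; v ends 29 cm/s.
7–11 s: v starts 29 cm/s; Δx = 29·4 + ½·4·4² = 148 cm; v ends 45 cm/s.
11–12 s: v starts 45 cm/s; Δx = 45·1 + ½·-4·1² = 43 cm; v ends 41 cm/s.
x(12) = 8 + Σ Δx = 454.5 cm.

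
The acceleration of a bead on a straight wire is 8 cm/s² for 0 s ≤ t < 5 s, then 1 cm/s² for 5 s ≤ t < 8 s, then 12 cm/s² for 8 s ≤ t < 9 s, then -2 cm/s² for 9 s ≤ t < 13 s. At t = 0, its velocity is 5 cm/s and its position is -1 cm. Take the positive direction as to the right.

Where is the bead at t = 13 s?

541.5 cm

On each constant-a segment, Δv = aΔt and Δx = v₀Δt + ½aΔt²; chain segment to segment.
0–5 s: v starts 5 cm/s; Δx = 5·5 + ½·8·5² = 125 cm; v ends 45 cm/s.
5–8 s: v starts 45 cm/s; Δx = 45·3 + ½·1·3² = 139.5 cm; v ends 48 cm/s.
8–9 s: v starts 48 cm/s; Δx = 48·1 + ½·12·1² = 54 cm; v ends 60 cm/s.
9–13 s: v starts 60 cm/s; Δx = 60·4 + ½·-2·4² = 224 cm; v ends 52 cm/s.
x(13) = -1 + Σ Δx = 541.5 cm.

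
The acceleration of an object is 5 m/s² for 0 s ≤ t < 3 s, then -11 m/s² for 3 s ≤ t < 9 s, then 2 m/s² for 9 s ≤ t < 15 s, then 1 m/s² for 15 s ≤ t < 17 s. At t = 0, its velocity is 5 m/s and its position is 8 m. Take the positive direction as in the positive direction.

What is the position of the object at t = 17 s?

On each constant-a segment, Δv = aΔt and Δx = v₀Δt + ½aΔt²; chain segment to segment.
0–3 s: v starts 5 m/s; Δx = 5·3 + ½·5·3² = 37.5 m; v ends 20 m/s.
3–9 s: v starts 20 m/s; Δx = 20·6 + ½·-11·6² = -78 m; v ends -46 m/s.
9–15 s: v starts -46 m/s; Δx = -46·6 + ½·2·6² = -240 m; v ends -34 m/s.
15–17 s: v starts -34 m/s; Δx = -34·2 + ½·1·2² = -66 m; v ends -32 m/s.
x(17) = 8 + Σ Δx = -338.5 m.

-338.5 m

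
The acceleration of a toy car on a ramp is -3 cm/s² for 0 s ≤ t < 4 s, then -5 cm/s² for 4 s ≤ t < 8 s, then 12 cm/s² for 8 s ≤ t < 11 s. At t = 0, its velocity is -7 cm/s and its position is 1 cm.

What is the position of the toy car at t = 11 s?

-230 cm

On each constant-a segment, Δv = aΔt and Δx = v₀Δt + ½aΔt²; chain segment to segment.
0–4 s: v starts -7 cm/s; Δx = -7·4 + ½·-3·4² = -52 cm; v ends -19 cm/s.
4–8 s: v starts -19 cm/s; Δx = -19·4 + ½·-5·4² = -116 cm; v ends -39 cm/s.
8–11 s: v starts -39 cm/s; Δx = -39·3 + ½·12·3² = -63 cm; v ends -3 cm/s.
x(11) = 1 + Σ Δx = -230 cm.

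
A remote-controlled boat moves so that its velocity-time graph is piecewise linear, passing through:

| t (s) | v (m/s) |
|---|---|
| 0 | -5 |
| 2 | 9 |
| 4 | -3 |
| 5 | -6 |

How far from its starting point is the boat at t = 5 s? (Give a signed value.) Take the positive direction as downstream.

5.5 m

Net displacement equals the area under the velocity-time graph (areas below the axis count negative).
0–2 s: ½(-5 + 9)(2) = 4 m
2–4 s: ½(9 + -3)(2) = 6 m
4–5 s: ½(-3 + -6)(1) = -4.5 m
Net displacement = 5.5 m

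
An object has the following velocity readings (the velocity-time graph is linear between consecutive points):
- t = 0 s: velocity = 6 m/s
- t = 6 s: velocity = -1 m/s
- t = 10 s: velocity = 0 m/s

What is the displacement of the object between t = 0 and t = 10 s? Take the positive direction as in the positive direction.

Net displacement equals the area under the velocity-time graph (areas below the axis count negative).
0–6 s: ½(6 + -1)(6) = 15 m
6–10 s: ½(-1 + 0)(4) = -2 m
Net displacement = 13 m

13 m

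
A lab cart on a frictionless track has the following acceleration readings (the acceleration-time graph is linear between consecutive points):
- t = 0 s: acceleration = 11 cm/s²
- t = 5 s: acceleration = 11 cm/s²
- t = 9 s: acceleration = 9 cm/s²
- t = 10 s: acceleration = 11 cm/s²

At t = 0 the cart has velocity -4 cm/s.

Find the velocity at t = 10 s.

Δv equals the area under the a-t graph; then v = v₀ + Δv.
0–5 s: 11 × 5 = 55 cm/s
5–9 s: ½(11 + 9)(4) = 40 cm/s
9–10 s: ½(9 + 11)(1) = 10 cm/s
Δv = 105 cm/s, so v(10) = -4 + (105) = 101 cm/s.

101 cm/s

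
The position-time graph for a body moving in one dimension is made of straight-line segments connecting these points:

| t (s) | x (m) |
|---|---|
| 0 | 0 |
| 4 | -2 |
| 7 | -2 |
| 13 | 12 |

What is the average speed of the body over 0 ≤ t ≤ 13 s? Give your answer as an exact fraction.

Average speed = (total path length)/(elapsed time); on a piecewise-linear x-t graph the path length is Σ|Δx|.
0–4 s: |Δx| = |-2 − 0| = 2 m
4–7 s: |Δx| = |-2 − -2| = 0 m
7–13 s: |Δx| = |12 − -2| = 14 m
Total path = 16 m; average speed = 16/13 = 16/13 m/s.

16/13 m/s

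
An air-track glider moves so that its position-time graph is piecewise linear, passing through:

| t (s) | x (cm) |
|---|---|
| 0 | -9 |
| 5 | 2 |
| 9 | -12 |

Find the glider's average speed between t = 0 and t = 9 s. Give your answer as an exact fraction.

Average speed = (total path length)/(elapsed time); on a piecewise-linear x-t graph the path length is Σ|Δx|.
0–5 s: |Δx| = |2 − -9| = 11 cm
5–9 s: |Δx| = |-12 − 2| = 14 cm
Total path = 25 cm; average speed = 25/9 = 25/9 cm/s.

25/9 cm/s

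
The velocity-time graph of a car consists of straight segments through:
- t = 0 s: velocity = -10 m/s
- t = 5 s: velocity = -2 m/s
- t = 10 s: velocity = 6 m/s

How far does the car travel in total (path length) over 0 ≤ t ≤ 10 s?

42.5 m

Total distance travelled is ∫|v| dt — sum the magnitudes of each area piece.
0–5 s: |½(-10 + -2)(5)| = 30 m
5–10 s: v = 0 at t = 6.25 s; triangle areas 1.25 + 11.25 = 12.5 m
Total distance = 42.5 m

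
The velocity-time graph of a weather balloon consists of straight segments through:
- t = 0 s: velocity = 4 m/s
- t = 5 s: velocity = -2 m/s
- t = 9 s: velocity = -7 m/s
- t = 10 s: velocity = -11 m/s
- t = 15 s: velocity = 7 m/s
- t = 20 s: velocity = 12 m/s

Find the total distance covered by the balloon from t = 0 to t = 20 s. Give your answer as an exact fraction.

958/9 m

Distance (not displacement) is the total path length: add the absolute areas under v-t.
0–5 s: v = 0 at t = 10/3 s; triangle areas 20/3 + 5/3 = 25/3 m
5–9 s: |½(-2 + -7)(4)| = 18 m
9–10 s: |½(-7 + -11)(1)| = 9 m
10–15 s: v = 0 at t = 235/18 s; triangle areas 605/36 + 245/36 = 425/18 m
15–20 s: |½(7 + 12)(5)| = 47.5 m
Total distance = 958/9 m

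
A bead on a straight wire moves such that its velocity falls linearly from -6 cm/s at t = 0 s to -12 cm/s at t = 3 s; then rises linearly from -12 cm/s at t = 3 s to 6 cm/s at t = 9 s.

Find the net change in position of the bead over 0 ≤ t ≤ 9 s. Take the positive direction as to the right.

-45 cm

Net displacement equals the area under the velocity-time graph (areas below the axis count negative).
0–3 s: ½(-6 + -12)(3) = -27 cm
3–9 s: ½(-12 + 6)(6) = -18 cm
Net displacement = -45 cm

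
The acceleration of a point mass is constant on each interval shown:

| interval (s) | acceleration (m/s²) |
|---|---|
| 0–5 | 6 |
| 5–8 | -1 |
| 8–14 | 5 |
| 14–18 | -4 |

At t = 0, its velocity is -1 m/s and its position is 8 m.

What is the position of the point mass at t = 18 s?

598.5 m

On each constant-a segment, Δv = aΔt and Δx = v₀Δt + ½aΔt²; chain segment to segment.
0–5 s: v starts -1 m/s; Δx = -1·5 + ½·6·5² = 70 m; v ends 29 m/s.
5–8 s: v starts 29 m/s; Δx = 29·3 + ½·-1·3² = 82.5 m; v ends 26 m/s.
8–14 s: v starts 26 m/s; Δx = 26·6 + ½·5·6² = 246 m; v ends 56 m/s.
14–18 s: v starts 56 m/s; Δx = 56·4 + ½·-4·4² = 192 m; v ends 40 m/s.
x(18) = 8 + Σ Δx = 598.5 m.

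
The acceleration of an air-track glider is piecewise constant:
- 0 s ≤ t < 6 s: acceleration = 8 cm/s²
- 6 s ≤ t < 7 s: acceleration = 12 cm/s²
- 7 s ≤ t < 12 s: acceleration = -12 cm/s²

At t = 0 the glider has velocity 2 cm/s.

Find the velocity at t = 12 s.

2 cm/s

Δv equals the area under the a-t graph; then v = v₀ + Δv.
0–6 s: 8 × 6 = 48 cm/s
6–7 s: 12 × 1 = 12 cm/s
7–12 s: -12 × 5 = -60 cm/s
Δv = 0 cm/s, so v(12) = 2 + (0) = 2 cm/s.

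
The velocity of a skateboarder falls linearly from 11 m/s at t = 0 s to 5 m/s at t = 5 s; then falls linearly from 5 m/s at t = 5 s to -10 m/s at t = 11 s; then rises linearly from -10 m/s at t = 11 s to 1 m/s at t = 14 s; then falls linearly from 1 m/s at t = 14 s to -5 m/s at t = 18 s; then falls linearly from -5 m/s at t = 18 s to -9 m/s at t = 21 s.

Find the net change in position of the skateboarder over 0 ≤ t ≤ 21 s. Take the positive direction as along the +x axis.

-17.5 m

Displacement is the signed area under the v-t curve.
0–5 s: ½(11 + 5)(5) = 40 m
5–11 s: ½(5 + -10)(6) = -15 m
11–14 s: ½(-10 + 1)(3) = -13.5 m
14–18 s: ½(1 + -5)(4) = -8 m
18–21 s: ½(-5 + -9)(3) = -21 m
Net displacement = -17.5 m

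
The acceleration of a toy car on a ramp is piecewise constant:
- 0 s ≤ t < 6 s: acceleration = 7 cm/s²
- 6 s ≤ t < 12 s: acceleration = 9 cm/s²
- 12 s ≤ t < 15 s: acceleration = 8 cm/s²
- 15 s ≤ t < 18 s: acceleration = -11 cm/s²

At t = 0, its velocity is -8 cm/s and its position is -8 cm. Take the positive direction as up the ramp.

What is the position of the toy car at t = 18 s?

On each constant-a segment, Δv = aΔt and Δx = v₀Δt + ½aΔt²; chain segment to segment.
0–6 s: v starts -8 cm/s; Δx = -8·6 + ½·7·6² = 78 cm; v ends 34 cm/s.
6–12 s: v starts 34 cm/s; Δx = 34·6 + ½·9·6² = 366 cm; v ends 88 cm/s.
12–15 s: v starts 88 cm/s; Δx = 88·3 + ½·8·3² = 300 cm; v ends 112 cm/s.
15–18 s: v starts 112 cm/s; Δx = 112·3 + ½·-11·3² = 286.5 cm; v ends 79 cm/s.
x(18) = -8 + Σ Δx = 1022.5 cm.

1022.5 cm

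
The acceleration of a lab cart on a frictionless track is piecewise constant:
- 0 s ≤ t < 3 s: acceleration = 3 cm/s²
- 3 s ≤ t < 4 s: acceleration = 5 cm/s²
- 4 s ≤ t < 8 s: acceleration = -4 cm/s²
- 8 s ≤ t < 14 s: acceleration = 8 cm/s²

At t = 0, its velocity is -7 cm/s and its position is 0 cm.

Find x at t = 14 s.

On each constant-a segment, Δv = aΔt and Δx = v₀Δt + ½aΔt²; chain segment to segment.
0–3 s: v starts -7 cm/s; Δx = -7·3 + ½·3·3² = -7.5 cm; v ends 2 cm/s.
3–4 s: v starts 2 cm/s; Δx = 2·1 + ½·5·1² = 4.5 cm; v ends 7 cm/s.
4–8 s: v starts 7 cm/s; Δx = 7·4 + ½·-4·4² = -4 cm; v ends -9 cm/s.
8–14 s: v starts -9 cm/s; Δx = -9·6 + ½·8·6² = 90 cm; v ends 39 cm/s.
x(14) = 0 + Σ Δx = 83 cm.

83 cm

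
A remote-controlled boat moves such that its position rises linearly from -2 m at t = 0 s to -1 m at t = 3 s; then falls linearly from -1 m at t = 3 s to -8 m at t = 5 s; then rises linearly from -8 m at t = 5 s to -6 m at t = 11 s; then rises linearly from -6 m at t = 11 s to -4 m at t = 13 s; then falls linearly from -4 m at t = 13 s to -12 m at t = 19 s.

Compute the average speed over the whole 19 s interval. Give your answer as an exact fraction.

Average speed = (total path length)/(elapsed time); on a piecewise-linear x-t graph the path length is Σ|Δx|.
0–3 s: |Δx| = |-1 − -2| = 1 m
3–5 s: |Δx| = |-8 − -1| = 7 m
5–11 s: |Δx| = |-6 − -8| = 2 m
11–13 s: |Δx| = |-4 − -6| = 2 m
13–19 s: |Δx| = |-12 − -4| = 8 m
Total path = 20 m; average speed = 20/19 = 20/19 m/s.

20/19 m/s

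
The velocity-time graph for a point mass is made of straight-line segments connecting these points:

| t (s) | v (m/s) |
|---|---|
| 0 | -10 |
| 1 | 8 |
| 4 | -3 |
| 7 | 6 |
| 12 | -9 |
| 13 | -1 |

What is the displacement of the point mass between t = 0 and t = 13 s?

-1.5 m

Net displacement equals the area under the velocity-time graph (areas below the axis count negative).
0–1 s: ½(-10 + 8)(1) = -1 m
1–4 s: ½(8 + -3)(3) = 7.5 m
4–7 s: ½(-3 + 6)(3) = 4.5 m
7–12 s: ½(6 + -9)(5) = -7.5 m
12–13 s: ½(-9 + -1)(1) = -5 m
Net displacement = -1.5 m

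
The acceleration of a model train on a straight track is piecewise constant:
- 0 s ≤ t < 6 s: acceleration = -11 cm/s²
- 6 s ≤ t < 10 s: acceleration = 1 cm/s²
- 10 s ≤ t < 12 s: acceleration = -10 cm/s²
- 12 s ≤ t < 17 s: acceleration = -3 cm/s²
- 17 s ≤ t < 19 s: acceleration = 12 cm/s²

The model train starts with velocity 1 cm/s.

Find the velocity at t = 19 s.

Δv equals the area under the a-t graph; then v = v₀ + Δv.
0–6 s: -11 × 6 = -66 cm/s
6–10 s: 1 × 4 = 4 cm/s
10–12 s: -10 × 2 = -20 cm/s
12–17 s: -3 × 5 = -15 cm/s
17–19 s: 12 × 2 = 24 cm/s
Δv = -73 cm/s, so v(19) = 1 + (-73) = -72 cm/s.

-72 cm/s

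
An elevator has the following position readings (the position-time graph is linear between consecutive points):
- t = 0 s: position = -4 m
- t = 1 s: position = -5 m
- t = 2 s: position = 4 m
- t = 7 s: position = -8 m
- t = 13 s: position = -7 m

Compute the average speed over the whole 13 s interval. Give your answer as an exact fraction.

Average speed = (total path length)/(elapsed time); on a piecewise-linear x-t graph the path length is Σ|Δx|.
0–1 s: |Δx| = |-5 − -4| = 1 m
1–2 s: |Δx| = |4 − -5| = 9 m
2–7 s: |Δx| = |-8 − 4| = 12 m
7–13 s: |Δx| = |-7 − -8| = 1 m
Total path = 23 m; average speed = 23/13 = 23/13 m/s.

23/13 m/s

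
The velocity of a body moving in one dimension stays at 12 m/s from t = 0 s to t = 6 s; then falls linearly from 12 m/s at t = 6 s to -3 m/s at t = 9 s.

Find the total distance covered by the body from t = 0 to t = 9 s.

87.3 m

Total distance travelled is ∫|v| dt — sum the magnitudes of each area piece.
0–6 s: |12| × 6 = 72 m
6–9 s: v = 0 at t = 8.4 s; triangle areas 14.4 + 0.9 = 15.3 m
Total distance = 87.3 m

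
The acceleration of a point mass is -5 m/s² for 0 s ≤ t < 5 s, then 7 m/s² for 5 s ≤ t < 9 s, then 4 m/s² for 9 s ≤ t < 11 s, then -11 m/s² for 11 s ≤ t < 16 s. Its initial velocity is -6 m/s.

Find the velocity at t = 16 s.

Δv equals the area under the a-t graph; then v = v₀ + Δv.
0–5 s: -5 × 5 = -25 m/s
5–9 s: 7 × 4 = 28 m/s
9–11 s: 4 × 2 = 8 m/s
11–16 s: -11 × 5 = -55 m/s
Δv = -44 m/s, so v(16) = -6 + (-44) = -50 m/s.

-50 m/s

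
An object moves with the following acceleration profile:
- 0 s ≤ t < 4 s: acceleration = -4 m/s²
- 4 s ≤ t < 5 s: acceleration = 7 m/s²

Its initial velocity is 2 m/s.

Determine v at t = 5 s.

Δv equals the area under the a-t graph; then v = v₀ + Δv.
0–4 s: -4 × 4 = -16 m/s
4–5 s: 7 × 1 = 7 m/s
Δv = -9 m/s, so v(5) = 2 + (-9) = -7 m/s.

-7 m/s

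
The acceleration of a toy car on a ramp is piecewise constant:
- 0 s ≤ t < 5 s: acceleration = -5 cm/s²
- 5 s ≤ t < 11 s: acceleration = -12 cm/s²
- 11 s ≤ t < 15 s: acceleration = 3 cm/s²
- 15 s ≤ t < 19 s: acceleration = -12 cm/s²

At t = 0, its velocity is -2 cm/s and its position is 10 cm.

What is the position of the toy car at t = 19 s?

On each constant-a segment, Δv = aΔt and Δx = v₀Δt + ½aΔt²; chain segment to segment.
0–5 s: v starts -2 cm/s; Δx = -2·5 + ½·-5·5² = -72.5 cm; v ends -27 cm/s.
5–11 s: v starts -27 cm/s; Δx = -27·6 + ½·-12·6² = -378 cm; v ends -99 cm/s.
11–15 s: v starts -99 cm/s; Δx = -99·4 + ½·3·4² = -372 cm; v ends -87 cm/s.
15–19 s: v starts -87 cm/s; Δx = -87·4 + ½·-12·4² = -444 cm; v ends -135 cm/s.
x(19) = 10 + Σ Δx = -1256.5 cm.

-1256.5 cm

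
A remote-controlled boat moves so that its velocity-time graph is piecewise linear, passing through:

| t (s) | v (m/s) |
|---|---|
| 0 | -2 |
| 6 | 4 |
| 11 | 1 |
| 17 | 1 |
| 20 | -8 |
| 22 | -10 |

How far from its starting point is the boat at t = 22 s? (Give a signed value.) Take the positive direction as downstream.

Net displacement equals the area under the velocity-time graph (areas below the axis count negative).
0–6 s: ½(-2 + 4)(6) = 6 m
6–11 s: ½(4 + 1)(5) = 12.5 m
11–17 s: 1 × 6 = 6 m
17–20 s: ½(1 + -8)(3) = -10.5 m
20–22 s: ½(-8 + -10)(2) = -18 m
Net displacement = -4 m

-4 m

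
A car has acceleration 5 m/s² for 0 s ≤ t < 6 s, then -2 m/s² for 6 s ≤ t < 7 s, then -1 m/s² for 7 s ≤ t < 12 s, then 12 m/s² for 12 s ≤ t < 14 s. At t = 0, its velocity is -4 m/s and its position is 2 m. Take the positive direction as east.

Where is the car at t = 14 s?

On each constant-a segment, Δv = aΔt and Δx = v₀Δt + ½aΔt²; chain segment to segment.
0–6 s: v starts -4 m/s; Δx = -4·6 + ½·5·6² = 66 m; v ends 26 m/s.
6–7 s: v starts 26 m/s; Δx = 26·1 + ½·-2·1² = 25 m; v ends 24 m/s.
7–12 s: v starts 24 m/s; Δx = 24·5 + ½·-1·5² = 107.5 m; v ends 19 m/s.
12–14 s: v starts 19 m/s; Δx = 19·2 + ½·12·2² = 62 m; v ends 43 m/s.
x(14) = 2 + Σ Δx = 262.5 m.

262.5 m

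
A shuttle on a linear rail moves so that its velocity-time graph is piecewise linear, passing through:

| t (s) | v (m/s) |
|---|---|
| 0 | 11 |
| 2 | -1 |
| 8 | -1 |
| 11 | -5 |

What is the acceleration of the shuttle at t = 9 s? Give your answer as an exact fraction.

-4/3 m/s²

Acceleration is the slope of the v-t graph on 8–11 s: (-5 − -1)/(11 − 8) = -4/3 m/s².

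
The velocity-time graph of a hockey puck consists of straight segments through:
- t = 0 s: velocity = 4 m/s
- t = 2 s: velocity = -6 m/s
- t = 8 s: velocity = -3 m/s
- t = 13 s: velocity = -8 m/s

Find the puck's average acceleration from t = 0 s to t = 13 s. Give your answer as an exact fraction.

Average acceleration = Δv/Δt = (-8 − 4)/(13 − 0) = -12/13 m/s².

-12/13 m/s²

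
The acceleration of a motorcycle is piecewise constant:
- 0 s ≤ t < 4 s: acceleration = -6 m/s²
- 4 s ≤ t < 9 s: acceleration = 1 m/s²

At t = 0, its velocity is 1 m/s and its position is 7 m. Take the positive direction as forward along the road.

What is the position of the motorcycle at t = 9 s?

-139.5 m

On each constant-a segment, Δv = aΔt and Δx = v₀Δt + ½aΔt²; chain segment to segment.
0–4 s: v starts 1 m/s; Δx = 1·4 + ½·-6·4² = -44 m; v ends -23 m/s.
4–9 s: v starts -23 m/s; Δx = -23·5 + ½·1·5² = -102.5 m; v ends -18 m/s.
x(9) = 7 + Σ Δx = -139.5 m.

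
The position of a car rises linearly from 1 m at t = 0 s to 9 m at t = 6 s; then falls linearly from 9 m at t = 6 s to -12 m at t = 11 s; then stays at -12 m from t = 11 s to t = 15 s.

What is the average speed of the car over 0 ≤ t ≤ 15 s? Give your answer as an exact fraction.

29/15 m/s

Average speed = (total path length)/(elapsed time); on a piecewise-linear x-t graph the path length is Σ|Δx|.
0–6 s: |Δx| = |9 − 1| = 8 m
6–11 s: |Δx| = |-12 − 9| = 21 m
11–15 s: |Δx| = |-12 − -12| = 0 m
Total path = 29 m; average speed = 29/15 = 29/15 m/s.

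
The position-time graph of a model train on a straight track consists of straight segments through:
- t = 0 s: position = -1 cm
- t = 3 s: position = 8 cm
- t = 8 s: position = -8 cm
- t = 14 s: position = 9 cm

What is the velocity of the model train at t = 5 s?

Velocity is the slope of the x-t graph on 3–8 s: (-8 − 8)/(8 − 3) = -3.2 cm/s.

-3.2 cm/s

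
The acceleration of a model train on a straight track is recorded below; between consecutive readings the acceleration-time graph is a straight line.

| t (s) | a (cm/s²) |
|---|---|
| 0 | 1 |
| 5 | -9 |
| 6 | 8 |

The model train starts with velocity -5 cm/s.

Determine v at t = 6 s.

Δv equals the area under the a-t graph; then v = v₀ + Δv.
0–5 s: ½(1 + -9)(5) = -20 cm/s
5–6 s: ½(-9 + 8)(1) = -0.5 cm/s
Δv = -20.5 cm/s, so v(6) = -5 + (-20.5) = -25.5 cm/s.

-25.5 cm/s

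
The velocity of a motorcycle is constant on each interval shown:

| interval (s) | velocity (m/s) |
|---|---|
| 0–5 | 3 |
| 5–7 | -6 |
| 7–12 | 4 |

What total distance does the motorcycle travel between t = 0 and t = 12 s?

Distance (not displacement) is the total path length: add the absolute areas under v-t.
0–5 s: |3| × 5 = 15 m
5–7 s: |-6| × 2 = 12 m
7–12 s: |4| × 5 = 20 m
Total distance = 47 m

47 m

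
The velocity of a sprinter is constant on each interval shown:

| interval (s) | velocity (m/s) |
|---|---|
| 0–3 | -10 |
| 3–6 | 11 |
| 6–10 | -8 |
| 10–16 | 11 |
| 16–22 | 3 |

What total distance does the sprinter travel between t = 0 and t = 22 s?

Total distance travelled is ∫|v| dt — sum the magnitudes of each area piece.
0–3 s: |-10| × 3 = 30 m
3–6 s: |11| × 3 = 33 m
6–10 s: |-8| × 4 = 32 m
10–16 s: |11| × 6 = 66 m
16–22 s: |3| × 6 = 18 m
Total distance = 179 m

179 m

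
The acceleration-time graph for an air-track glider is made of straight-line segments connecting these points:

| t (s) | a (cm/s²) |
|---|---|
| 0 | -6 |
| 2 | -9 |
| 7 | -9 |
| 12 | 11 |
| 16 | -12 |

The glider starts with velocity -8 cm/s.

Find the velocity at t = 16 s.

Δv equals the area under the a-t graph; then v = v₀ + Δv.
0–2 s: ½(-6 + -9)(2) = -15 cm/s
2–7 s: -9 × 5 = -45 cm/s
7–12 s: ½(-9 + 11)(5) = 5 cm/s
12–16 s: ½(11 + -12)(4) = -2 cm/s
Δv = -57 cm/s, so v(16) = -8 + (-57) = -65 cm/s.

-65 cm/s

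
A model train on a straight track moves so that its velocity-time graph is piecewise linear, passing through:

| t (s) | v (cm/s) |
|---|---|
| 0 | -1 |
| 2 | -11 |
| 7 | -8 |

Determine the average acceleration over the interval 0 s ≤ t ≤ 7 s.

-1 cm/s²

Average acceleration = Δv/Δt = (-8 − -1)/(7 − 0) = -1 cm/s².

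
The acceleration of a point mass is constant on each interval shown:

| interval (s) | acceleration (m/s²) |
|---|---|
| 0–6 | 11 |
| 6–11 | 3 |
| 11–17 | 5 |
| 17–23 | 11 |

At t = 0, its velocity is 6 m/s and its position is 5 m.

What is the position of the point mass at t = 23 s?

2148.5 m

On each constant-a segment, Δv = aΔt and Δx = v₀Δt + ½aΔt²; chain segment to segment.
0–6 s: v starts 6 m/s; Δx = 6·6 + ½·11·6² = 234 m; v ends 72 m/s.
6–11 s: v starts 72 m/s; Δx = 72·5 + ½·3·5² = 397.5 m; v ends 87 m/s.
11–17 s: v starts 87 m/s; Δx = 87·6 + ½·5·6² = 612 m; v ends 117 m/s.
17–23 s: v starts 117 m/s; Δx = 117·6 + ½·11·6² = 900 m; v ends 183 m/s.
x(23) = 5 + Σ Δx = 2148.5 m.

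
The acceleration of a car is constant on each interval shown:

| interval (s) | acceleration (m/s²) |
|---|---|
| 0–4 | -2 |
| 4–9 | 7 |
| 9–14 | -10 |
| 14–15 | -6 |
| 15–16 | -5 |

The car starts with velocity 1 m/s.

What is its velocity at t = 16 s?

-33 m/s

Δv equals the area under the a-t graph; then v = v₀ + Δv.
0–4 s: -2 × 4 = -8 m/s
4–9 s: 7 × 5 = 35 m/s
9–14 s: -10 × 5 = -50 m/s
14–15 s: -6 × 1 = -6 m/s
15–16 s: -5 × 1 = -5 m/s
Δv = -34 m/s, so v(16) = 1 + (-34) = -33 m/s.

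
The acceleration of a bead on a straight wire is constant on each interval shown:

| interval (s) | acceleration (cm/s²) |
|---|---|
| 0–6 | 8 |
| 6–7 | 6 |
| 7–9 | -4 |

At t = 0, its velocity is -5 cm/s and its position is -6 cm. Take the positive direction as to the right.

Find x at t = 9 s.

On each constant-a segment, Δv = aΔt and Δx = v₀Δt + ½aΔt²; chain segment to segment.
0–6 s: v starts -5 cm/s; Δx = -5·6 + ½·8·6² = 114 cm; v ends 43 cm/s.
6–7 s: v starts 43 cm/s; Δx = 43·1 + ½·6·1² = 46 cm; v ends 49 cm/s.
7–9 s: v starts 49 cm/s; Δx = 49·2 + ½·-4·2² = 90 cm; v ends 41 cm/s.
x(9) = -6 + Σ Δx = 244 cm.

244 cm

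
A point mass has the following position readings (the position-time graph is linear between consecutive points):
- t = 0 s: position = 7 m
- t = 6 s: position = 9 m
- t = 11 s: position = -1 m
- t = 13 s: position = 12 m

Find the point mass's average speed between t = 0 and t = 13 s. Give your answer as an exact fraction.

Average speed = (total path length)/(elapsed time); on a piecewise-linear x-t graph the path length is Σ|Δx|.
0–6 s: |Δx| = |9 − 7| = 2 m
6–11 s: |Δx| = |-1 − 9| = 10 m
11–13 s: |Δx| = |12 − -1| = 13 m
Total path = 25 m; average speed = 25/13 = 25/13 m/s.

25/13 m/s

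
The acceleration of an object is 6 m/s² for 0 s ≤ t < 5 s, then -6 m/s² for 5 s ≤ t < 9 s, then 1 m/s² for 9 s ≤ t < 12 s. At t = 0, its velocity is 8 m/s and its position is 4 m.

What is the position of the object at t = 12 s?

269.5 m

On each constant-a segment, Δv = aΔt and Δx = v₀Δt + ½aΔt²; chain segment to segment.
0–5 s: v starts 8 m/s; Δx = 8·5 + ½·6·5² = 115 m; v ends 38 m/s.
5–9 s: v starts 38 m/s; Δx = 38·4 + ½·-6·4² = 104 m; v ends 14 m/s.
9–12 s: v starts 14 m/s; Δx = 14·3 + ½·1·3² = 46.5 m; v ends 17 m/s.
x(12) = 4 + Σ Δx = 269.5 m.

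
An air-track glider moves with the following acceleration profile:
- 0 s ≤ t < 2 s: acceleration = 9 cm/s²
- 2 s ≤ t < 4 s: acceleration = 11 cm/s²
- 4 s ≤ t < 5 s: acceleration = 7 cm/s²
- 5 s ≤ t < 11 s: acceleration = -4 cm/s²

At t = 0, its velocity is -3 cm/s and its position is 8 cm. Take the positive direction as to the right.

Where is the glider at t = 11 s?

On each constant-a segment, Δv = aΔt and Δx = v₀Δt + ½aΔt²; chain segment to segment.
0–2 s: v starts -3 cm/s; Δx = -3·2 + ½·9·2² = 12 cm; v ends 15 cm/s.
2–4 s: v starts 15 cm/s; Δx = 15·2 + ½·11·2² = 52 cm; v ends 37 cm/s.
4–5 s: v starts 37 cm/s; Δx = 37·1 + ½·7·1² = 40.5 cm; v ends 44 cm/s.
5–11 s: v starts 44 cm/s; Δx = 44·6 + ½·-4·6² = 192 cm; v ends 20 cm/s.
x(11) = 8 + Σ Δx = 304.5 cm.

304.5 cm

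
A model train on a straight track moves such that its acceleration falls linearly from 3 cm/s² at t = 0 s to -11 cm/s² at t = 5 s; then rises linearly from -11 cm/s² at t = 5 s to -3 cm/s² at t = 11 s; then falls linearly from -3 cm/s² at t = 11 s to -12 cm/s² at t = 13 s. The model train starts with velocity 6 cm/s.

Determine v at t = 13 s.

-71 cm/s

Δv equals the area under the a-t graph; then v = v₀ + Δv.
0–5 s: ½(3 + -11)(5) = -20 cm/s
5–11 s: ½(-11 + -3)(6) = -42 cm/s
11–13 s: ½(-3 + -12)(2) = -15 cm/s
Δv = -77 cm/s, so v(13) = 6 + (-77) = -71 cm/s.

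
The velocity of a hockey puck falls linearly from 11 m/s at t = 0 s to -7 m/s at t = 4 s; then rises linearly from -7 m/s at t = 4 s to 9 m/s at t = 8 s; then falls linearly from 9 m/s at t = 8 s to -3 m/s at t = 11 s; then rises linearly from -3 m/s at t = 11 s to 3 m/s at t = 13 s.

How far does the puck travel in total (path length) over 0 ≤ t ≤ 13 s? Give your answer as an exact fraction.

889/18 m

Total distance travelled is ∫|v| dt — sum the magnitudes of each area piece.
0–4 s: v = 0 at t = 22/9 s; triangle areas 121/9 + 49/9 = 170/9 m
4–8 s: v = 0 at t = 5.75 s; triangle areas 6.125 + 10.125 = 16.25 m
8–11 s: v = 0 at t = 10.25 s; triangle areas 10.125 + 1.125 = 11.25 m
11–13 s: v = 0 at t = 12 s; triangle areas 1.5 + 1.5 = 3 m
Total distance = 889/18 m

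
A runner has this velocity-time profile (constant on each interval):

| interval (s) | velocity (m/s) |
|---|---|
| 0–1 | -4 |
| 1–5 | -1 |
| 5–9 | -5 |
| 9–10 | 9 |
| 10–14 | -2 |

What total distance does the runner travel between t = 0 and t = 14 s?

45 m

Total distance travelled is ∫|v| dt — sum the magnitudes of each area piece.
0–1 s: |-4| × 1 = 4 m
1–5 s: |-1| × 4 = 4 m
5–9 s: |-5| × 4 = 20 m
9–10 s: |9| × 1 = 9 m
10–14 s: |-2| × 4 = 8 m
Total distance = 45 m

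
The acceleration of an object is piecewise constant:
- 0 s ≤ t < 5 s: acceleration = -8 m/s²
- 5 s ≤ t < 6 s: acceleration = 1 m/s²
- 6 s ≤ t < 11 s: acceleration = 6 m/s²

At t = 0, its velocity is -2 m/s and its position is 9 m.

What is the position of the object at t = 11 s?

-272.5 m

On each constant-a segment, Δv = aΔt and Δx = v₀Δt + ½aΔt²; chain segment to segment.
0–5 s: v starts -2 m/s; Δx = -2·5 + ½·-8·5² = -110 m; v ends -42 m/s.
5–6 s: v starts -42 m/s; Δx = -42·1 + ½·1·1² = -41.5 m; v ends -41 m/s.
6–11 s: v starts -41 m/s; Δx = -41·5 + ½·6·5² = -130 m; v ends -11 m/s.
x(11) = 9 + Σ Δx = -272.5 m.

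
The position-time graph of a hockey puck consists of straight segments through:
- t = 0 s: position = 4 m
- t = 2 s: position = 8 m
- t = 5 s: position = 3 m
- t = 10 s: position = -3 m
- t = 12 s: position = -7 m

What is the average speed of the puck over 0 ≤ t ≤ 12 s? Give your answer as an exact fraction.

19/12 m/s

Average speed = (total path length)/(elapsed time); on a piecewise-linear x-t graph the path length is Σ|Δx|.
0–2 s: |Δx| = |8 − 4| = 4 m
2–5 s: |Δx| = |3 − 8| = 5 m
5–10 s: |Δx| = |-3 − 3| = 6 m
10–12 s: |Δx| = |-7 − -3| = 4 m
Total path = 19 m; average speed = 19/12 = 19/12 m/s.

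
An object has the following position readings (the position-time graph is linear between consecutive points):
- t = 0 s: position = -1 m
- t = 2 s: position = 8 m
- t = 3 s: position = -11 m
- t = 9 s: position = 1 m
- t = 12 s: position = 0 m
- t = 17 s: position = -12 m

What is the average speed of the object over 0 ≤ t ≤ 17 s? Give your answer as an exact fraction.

53/17 m/s

Average speed = (total path length)/(elapsed time); on a piecewise-linear x-t graph the path length is Σ|Δx|.
0–2 s: |Δx| = |8 − -1| = 9 m
2–3 s: |Δx| = |-11 − 8| = 19 m
3–9 s: |Δx| = |1 − -11| = 12 m
9–12 s: |Δx| = |0 − 1| = 1 m
12–17 s: |Δx| = |-12 − 0| = 12 m
Total path = 53 m; average speed = 53/17 = 53/17 m/s.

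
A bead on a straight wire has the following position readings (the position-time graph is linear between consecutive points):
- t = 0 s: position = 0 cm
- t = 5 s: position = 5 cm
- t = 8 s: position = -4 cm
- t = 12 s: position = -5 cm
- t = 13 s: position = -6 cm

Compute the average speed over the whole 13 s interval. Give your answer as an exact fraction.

Average speed = (total path length)/(elapsed time); on a piecewise-linear x-t graph the path length is Σ|Δx|.
0–5 s: |Δx| = |5 − 0| = 5 cm
5–8 s: |Δx| = |-4 − 5| = 9 cm
8–12 s: |Δx| = |-5 − -4| = 1 cm
12–13 s: |Δx| = |-6 − -5| = 1 cm
Total path = 16 cm; average speed = 16/13 = 16/13 cm/s.

16/13 cm/s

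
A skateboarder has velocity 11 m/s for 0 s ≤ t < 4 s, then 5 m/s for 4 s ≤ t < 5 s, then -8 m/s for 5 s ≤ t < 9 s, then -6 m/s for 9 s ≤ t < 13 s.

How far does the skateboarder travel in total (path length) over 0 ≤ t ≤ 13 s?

Distance (not displacement) is the total path length: add the absolute areas under v-t.
0–4 s: |11| × 4 = 44 m
4–5 s: |5| × 1 = 5 m
5–9 s: |-8| × 4 = 32 m
9–13 s: |-6| × 4 = 24 m
Total distance = 105 m

105 m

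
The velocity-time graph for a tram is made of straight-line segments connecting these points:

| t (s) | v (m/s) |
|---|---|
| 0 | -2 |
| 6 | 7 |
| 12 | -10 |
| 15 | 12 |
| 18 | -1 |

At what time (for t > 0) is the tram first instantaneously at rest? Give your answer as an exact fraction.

t = 4/3 s

v changes sign on 0–6 s (from -2 to 7); the graph is linear there, so v = 0 at t = 0 + (2)·(6 − 0)/(7 − -2) = 4/3 s.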